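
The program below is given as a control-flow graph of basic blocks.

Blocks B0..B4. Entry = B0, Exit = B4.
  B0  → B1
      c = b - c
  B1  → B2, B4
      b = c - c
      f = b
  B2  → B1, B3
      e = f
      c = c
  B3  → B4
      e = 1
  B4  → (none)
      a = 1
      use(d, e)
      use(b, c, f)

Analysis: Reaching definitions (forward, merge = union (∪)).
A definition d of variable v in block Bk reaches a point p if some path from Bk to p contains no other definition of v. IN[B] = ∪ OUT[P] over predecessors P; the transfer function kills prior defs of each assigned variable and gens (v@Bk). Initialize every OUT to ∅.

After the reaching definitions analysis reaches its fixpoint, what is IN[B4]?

Per-block solution:
  B0:  IN={}  OUT={c@B0}
  B1:  IN={b@B1, c@B0, c@B2, e@B2, f@B1}  OUT={b@B1, c@B0, c@B2, e@B2, f@B1}
  B2:  IN={b@B1, c@B0, c@B2, e@B2, f@B1}  OUT={b@B1, c@B2, e@B2, f@B1}
  B3:  IN={b@B1, c@B2, e@B2, f@B1}  OUT={b@B1, c@B2, e@B3, f@B1}
  B4:  IN={b@B1, c@B0, c@B2, e@B2, e@B3, f@B1}  OUT={a@B4, b@B1, c@B0, c@B2, e@B2, e@B3, f@B1}

Merge at B4: IN[B4] = OUT[B1] ⊔ OUT[B3] = {b@B1, c@B0, c@B2, e@B2, e@B3, f@B1}

Answer: {b@B1, c@B0, c@B2, e@B2, e@B3, f@B1}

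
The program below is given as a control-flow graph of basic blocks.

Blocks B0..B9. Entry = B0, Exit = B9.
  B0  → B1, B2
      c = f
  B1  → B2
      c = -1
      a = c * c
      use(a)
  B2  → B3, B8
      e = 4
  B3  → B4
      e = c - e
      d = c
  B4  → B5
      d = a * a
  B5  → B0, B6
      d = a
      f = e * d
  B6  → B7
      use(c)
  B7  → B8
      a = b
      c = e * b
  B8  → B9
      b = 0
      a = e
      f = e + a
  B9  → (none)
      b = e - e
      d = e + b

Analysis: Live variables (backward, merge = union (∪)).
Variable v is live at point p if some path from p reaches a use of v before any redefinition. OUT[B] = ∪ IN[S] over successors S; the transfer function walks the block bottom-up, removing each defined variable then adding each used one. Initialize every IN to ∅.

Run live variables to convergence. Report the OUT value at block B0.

Answer: {a, b, c}

Derivation:
Fixpoint table:
  B0:   IN={a, b, f}   OUT={a, b, c}
  B1:   IN={b}   OUT={a, b, c}
  B2:   IN={a, b, c}   OUT={a, b, c, e}
  B3:   IN={a, b, c, e}   OUT={a, b, c, e}
  B4:   IN={a, b, c, e}   OUT={a, b, c, e}
  B5:   IN={a, b, c, e}   OUT={a, b, c, e, f}
  B6:   IN={b, c, e}   OUT={b, e}
  B7:   IN={b, e}   OUT={e}
  B8:   IN={e}   OUT={e}
  B9:   IN={e}   OUT={}

Merge at B0: OUT[B0] = IN[B1] ⊔ IN[B2] = {a, b, c}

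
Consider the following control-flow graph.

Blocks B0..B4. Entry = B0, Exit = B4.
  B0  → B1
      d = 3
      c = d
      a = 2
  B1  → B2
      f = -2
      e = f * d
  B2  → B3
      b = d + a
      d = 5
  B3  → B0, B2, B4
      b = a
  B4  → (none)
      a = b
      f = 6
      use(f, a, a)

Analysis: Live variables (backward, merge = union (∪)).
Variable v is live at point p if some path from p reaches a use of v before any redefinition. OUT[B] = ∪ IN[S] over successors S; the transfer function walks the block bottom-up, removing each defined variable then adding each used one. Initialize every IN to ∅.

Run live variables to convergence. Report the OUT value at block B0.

Answer: {a, d}

Working:
Converged values:
  B0:   IN={}   OUT={a, d}
  B1:   IN={a, d}   OUT={a, d}
  B2:   IN={a, d}   OUT={a, d}
  B3:   IN={a, d}   OUT={a, b, d}
  B4:   IN={b}   OUT={}

Merge at B0: OUT[B0] = IN[B1] = {a, d}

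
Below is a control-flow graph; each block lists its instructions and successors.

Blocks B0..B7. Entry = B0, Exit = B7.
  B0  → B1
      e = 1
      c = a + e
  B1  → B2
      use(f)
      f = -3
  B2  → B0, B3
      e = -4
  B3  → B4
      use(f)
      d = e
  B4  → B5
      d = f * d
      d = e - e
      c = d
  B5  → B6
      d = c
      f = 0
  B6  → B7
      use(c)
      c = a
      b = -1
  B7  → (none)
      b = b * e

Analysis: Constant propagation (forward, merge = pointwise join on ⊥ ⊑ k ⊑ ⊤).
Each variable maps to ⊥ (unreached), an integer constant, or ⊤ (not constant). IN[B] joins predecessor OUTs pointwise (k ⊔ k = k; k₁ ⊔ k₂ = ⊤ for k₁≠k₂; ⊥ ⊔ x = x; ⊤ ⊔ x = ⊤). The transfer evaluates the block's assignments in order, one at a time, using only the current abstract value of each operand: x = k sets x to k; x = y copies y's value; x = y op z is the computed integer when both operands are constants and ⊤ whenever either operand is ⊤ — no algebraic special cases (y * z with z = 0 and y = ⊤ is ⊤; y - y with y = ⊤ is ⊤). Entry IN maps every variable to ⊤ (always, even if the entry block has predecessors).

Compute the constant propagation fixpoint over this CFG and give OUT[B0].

Answer: {a: ⊤, b: ⊤, c: ⊤, d: ⊤, e: 1, f: ⊤}

Derivation:
Converged values:
  B0:  IN=(all ⊤)  OUT={e:1; rest ⊤}
  B1:  IN={e:1; rest ⊤}  OUT={e:1, f:-3; rest ⊤}
  B2:  IN={e:1, f:-3; rest ⊤}  OUT={e:-4, f:-3; rest ⊤}
  B3:  IN={e:-4, f:-3; rest ⊤}  OUT={d:-4, e:-4, f:-3; rest ⊤}
  B4:  IN={d:-4, e:-4, f:-3; rest ⊤}  OUT={c:0, d:0, e:-4, f:-3; rest ⊤}
  B5:  IN={c:0, d:0, e:-4, f:-3; rest ⊤}  OUT={c:0, d:0, e:-4, f:0; rest ⊤}
  B6:  IN={c:0, d:0, e:-4, f:0; rest ⊤}  OUT={b:-1, d:0, e:-4, f:0; rest ⊤}
  B7:  IN={b:-1, d:0, e:-4, f:0; rest ⊤}  OUT={b:4, d:0, e:-4, f:0; rest ⊤}

Merge at B0 (entry node, so the boundary value (all ⊤) is joined with the incoming edge(s)): IN[B0] = (all ⊤) ⊔ OUT[B2] = {a: ⊤, b: ⊤, c: ⊤, d: ⊤, e: ⊤, f: ⊤}
Applying B0's transfer function to that IN value gives OUT[B0] (row B0 above).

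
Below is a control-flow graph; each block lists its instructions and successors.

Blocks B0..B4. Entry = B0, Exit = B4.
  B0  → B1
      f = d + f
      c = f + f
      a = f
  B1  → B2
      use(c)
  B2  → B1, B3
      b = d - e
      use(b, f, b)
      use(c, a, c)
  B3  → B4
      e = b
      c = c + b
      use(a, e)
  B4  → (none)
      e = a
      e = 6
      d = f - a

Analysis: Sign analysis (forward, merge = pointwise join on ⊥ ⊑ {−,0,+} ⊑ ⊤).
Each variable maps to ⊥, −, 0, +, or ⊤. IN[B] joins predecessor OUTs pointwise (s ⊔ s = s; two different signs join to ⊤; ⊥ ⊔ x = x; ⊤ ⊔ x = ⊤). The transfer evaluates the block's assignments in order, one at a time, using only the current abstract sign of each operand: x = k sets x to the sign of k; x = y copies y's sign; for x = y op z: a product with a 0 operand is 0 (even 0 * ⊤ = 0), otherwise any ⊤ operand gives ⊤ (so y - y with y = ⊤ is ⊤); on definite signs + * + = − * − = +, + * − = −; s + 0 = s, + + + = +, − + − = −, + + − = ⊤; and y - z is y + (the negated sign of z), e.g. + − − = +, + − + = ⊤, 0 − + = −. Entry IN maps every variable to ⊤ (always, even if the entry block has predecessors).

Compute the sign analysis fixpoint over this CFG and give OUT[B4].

Answer: {a: ⊤, b: ⊤, c: ⊤, d: ⊤, e: +, f: ⊤}

Working:
Fixpoint table:
  B0:  IN=(all ⊤)  OUT=(all ⊤)
  B1:  IN=(all ⊤)  OUT=(all ⊤)
  B2:  IN=(all ⊤)  OUT=(all ⊤)
  B3:  IN=(all ⊤)  OUT=(all ⊤)
  B4:  IN=(all ⊤)  OUT={e:+; rest ⊤}

Merge at B4: IN[B4] = OUT[B3] = {a: ⊤, b: ⊤, c: ⊤, d: ⊤, e: ⊤, f: ⊤}
Applying B4's transfer function to that IN value gives OUT[B4] (row B4 above).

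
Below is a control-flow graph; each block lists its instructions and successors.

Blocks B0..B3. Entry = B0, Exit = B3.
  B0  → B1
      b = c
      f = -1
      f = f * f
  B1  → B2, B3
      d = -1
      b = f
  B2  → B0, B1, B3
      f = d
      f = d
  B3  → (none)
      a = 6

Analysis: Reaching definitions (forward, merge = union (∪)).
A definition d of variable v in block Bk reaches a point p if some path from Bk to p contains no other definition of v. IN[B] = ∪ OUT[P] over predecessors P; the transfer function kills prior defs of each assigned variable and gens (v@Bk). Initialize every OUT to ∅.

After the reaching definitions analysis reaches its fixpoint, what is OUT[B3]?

Fixpoint table:
  B0:   IN={b@B1, d@B1, f@B2}   OUT={b@B0, d@B1, f@B0}
  B1:   IN={b@B0, b@B1, d@B1, f@B0, f@B2}   OUT={b@B1, d@B1, f@B0, f@B2}
  B2:   IN={b@B1, d@B1, f@B0, f@B2}   OUT={b@B1, d@B1, f@B2}
  B3:   IN={b@B1, d@B1, f@B0, f@B2}   OUT={a@B3, b@B1, d@B1, f@B0, f@B2}

Merge at B3: IN[B3] = OUT[B1] ⊔ OUT[B2] = {b@B1, d@B1, f@B0, f@B2}
Applying B3's transfer function to that IN value gives OUT[B3] (row B3 above).

Answer: {a@B3, b@B1, d@B1, f@B0, f@B2}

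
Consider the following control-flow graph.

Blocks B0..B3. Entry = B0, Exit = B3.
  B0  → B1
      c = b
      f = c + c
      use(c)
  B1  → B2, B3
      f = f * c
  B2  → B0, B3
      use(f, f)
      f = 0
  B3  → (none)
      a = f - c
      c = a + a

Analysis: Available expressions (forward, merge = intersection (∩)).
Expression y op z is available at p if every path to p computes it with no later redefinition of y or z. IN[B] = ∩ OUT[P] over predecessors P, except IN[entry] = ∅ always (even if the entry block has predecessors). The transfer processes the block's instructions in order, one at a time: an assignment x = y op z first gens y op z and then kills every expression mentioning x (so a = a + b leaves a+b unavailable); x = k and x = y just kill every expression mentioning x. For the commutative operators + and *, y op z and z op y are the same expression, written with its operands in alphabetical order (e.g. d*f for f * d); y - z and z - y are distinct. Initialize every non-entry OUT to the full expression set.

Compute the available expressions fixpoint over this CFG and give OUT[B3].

Answer: {a+a}

Trace:
Per-block solution:
  B0:   IN={}   OUT={c+c}
  B1:   IN={c+c}   OUT={c+c}
  B2:   IN={c+c}   OUT={c+c}
  B3:   IN={c+c}   OUT={a+a}

Merge at B3: IN[B3] = OUT[B1] ∩ OUT[B2] = {c+c}
Applying B3's transfer function to that IN value gives OUT[B3] (row B3 above).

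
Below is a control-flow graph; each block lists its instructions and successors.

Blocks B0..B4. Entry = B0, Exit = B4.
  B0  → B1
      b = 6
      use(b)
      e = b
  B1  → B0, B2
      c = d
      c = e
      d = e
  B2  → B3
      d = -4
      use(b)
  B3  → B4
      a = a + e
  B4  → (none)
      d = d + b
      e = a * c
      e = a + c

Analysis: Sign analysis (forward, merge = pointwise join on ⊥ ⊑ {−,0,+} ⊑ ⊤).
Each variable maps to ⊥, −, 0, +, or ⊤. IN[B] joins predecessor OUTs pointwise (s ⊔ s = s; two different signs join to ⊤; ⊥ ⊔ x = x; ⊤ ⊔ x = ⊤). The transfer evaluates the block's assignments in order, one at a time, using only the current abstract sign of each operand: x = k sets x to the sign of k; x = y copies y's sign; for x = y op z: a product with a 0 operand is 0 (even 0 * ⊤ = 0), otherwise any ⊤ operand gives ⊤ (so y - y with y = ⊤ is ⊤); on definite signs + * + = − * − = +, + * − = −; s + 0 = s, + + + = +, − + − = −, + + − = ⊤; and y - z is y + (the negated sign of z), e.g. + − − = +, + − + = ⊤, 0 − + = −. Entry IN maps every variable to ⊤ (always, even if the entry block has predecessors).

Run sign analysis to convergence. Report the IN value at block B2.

Answer: {a: ⊤, b: +, c: +, d: +, e: +, f: ⊤}

Trace:
Fixpoint table:
  B0:  IN=(all ⊤)  OUT={b:+, e:+; rest ⊤}
  B1:  IN={b:+, e:+; rest ⊤}  OUT={b:+, c:+, d:+, e:+; rest ⊤}
  B2:  IN={b:+, c:+, d:+, e:+; rest ⊤}  OUT={b:+, c:+, d:-, e:+; rest ⊤}
  B3:  IN={b:+, c:+, d:-, e:+; rest ⊤}  OUT={b:+, c:+, d:-, e:+; rest ⊤}
  B4:  IN={b:+, c:+, d:-, e:+; rest ⊤}  OUT={b:+, c:+; rest ⊤}

Merge at B2: IN[B2] = OUT[B1] = {a: ⊤, b: +, c: +, d: +, e: +, f: ⊤}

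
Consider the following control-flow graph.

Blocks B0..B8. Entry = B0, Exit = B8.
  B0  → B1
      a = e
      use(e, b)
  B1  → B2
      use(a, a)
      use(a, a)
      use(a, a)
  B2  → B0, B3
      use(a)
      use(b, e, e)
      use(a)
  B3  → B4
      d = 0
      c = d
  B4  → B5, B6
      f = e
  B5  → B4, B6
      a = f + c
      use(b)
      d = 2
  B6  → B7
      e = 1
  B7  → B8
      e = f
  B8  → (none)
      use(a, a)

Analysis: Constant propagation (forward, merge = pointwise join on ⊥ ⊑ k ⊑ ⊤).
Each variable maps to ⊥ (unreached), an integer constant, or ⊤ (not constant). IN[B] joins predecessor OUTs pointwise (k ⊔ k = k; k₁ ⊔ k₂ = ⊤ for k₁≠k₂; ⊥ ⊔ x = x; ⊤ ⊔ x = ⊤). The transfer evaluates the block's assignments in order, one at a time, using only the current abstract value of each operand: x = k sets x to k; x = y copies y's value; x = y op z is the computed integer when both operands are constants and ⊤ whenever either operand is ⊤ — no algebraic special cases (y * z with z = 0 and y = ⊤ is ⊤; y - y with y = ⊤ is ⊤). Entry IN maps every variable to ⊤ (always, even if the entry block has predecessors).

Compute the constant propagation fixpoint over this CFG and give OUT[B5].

Answer: {a: ⊤, b: ⊤, c: 0, d: 2, e: ⊤, f: ⊤}

Working:
Converged values:
  B0: | IN=(all ⊤) | OUT=(all ⊤)
  B1: | IN=(all ⊤) | OUT=(all ⊤)
  B2: | IN=(all ⊤) | OUT=(all ⊤)
  B3: | IN=(all ⊤) | OUT={c:0, d:0; rest ⊤}
  B4: | IN={c:0; rest ⊤} | OUT={c:0; rest ⊤}
  B5: | IN={c:0; rest ⊤} | OUT={c:0, d:2; rest ⊤}
  B6: | IN={c:0; rest ⊤} | OUT={c:0, e:1; rest ⊤}
  B7: | IN={c:0, e:1; rest ⊤} | OUT={c:0; rest ⊤}
  B8: | IN={c:0; rest ⊤} | OUT={c:0; rest ⊤}

Merge at B5: IN[B5] = OUT[B4] = {a: ⊤, b: ⊤, c: 0, d: ⊤, e: ⊤, f: ⊤}
Applying B5's transfer function to that IN value gives OUT[B5] (row B5 above).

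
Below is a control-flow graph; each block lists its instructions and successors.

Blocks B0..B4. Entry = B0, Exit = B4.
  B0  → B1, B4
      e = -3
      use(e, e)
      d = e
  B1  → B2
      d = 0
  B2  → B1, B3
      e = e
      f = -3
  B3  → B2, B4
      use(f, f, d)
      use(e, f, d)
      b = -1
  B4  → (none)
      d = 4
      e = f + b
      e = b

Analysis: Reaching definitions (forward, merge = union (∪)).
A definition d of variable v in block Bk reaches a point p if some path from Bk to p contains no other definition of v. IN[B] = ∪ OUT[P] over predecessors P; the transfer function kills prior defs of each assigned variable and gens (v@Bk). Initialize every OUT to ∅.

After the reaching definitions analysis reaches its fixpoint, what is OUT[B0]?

Answer: {d@B0, e@B0}

Derivation:
Converged values:
  B0:  IN={}  OUT={d@B0, e@B0}
  B1:  IN={b@B3, d@B0, d@B1, e@B0, e@B2, f@B2}  OUT={b@B3, d@B1, e@B0, e@B2, f@B2}
  B2:  IN={b@B3, d@B1, e@B0, e@B2, f@B2}  OUT={b@B3, d@B1, e@B2, f@B2}
  B3:  IN={b@B3, d@B1, e@B2, f@B2}  OUT={b@B3, d@B1, e@B2, f@B2}
  B4:  IN={b@B3, d@B0, d@B1, e@B0, e@B2, f@B2}  OUT={b@B3, d@B4, e@B4, f@B2}

B0 is the boundary node: IN[B0] = {}
Applying B0's transfer function to that IN value gives OUT[B0] (row B0 above).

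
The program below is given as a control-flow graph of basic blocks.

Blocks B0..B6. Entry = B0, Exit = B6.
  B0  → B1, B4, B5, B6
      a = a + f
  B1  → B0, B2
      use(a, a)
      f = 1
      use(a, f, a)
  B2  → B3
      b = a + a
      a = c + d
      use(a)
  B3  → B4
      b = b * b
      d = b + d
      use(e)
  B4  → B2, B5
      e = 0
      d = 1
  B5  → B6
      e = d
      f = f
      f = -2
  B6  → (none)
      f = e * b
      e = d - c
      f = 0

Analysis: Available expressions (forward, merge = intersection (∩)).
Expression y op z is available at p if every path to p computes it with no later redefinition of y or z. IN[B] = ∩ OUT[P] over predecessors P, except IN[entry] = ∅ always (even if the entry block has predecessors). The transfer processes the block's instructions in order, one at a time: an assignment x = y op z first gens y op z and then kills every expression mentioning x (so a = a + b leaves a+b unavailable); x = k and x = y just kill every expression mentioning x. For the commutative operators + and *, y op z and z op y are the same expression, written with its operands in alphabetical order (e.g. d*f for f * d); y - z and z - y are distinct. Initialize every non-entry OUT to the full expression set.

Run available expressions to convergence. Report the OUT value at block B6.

Answer: {d-c}

Derivation:
Converged values:
  B0:   IN={}   OUT={}
  B1:   IN={}   OUT={}
  B2:   IN={}   OUT={c+d}
  B3:   IN={c+d}   OUT={}
  B4:   IN={}   OUT={}
  B5:   IN={}   OUT={}
  B6:   IN={}   OUT={d-c}

Merge at B6: IN[B6] = OUT[B0] ∩ OUT[B5] = {}
Applying B6's transfer function to that IN value gives OUT[B6] (row B6 above).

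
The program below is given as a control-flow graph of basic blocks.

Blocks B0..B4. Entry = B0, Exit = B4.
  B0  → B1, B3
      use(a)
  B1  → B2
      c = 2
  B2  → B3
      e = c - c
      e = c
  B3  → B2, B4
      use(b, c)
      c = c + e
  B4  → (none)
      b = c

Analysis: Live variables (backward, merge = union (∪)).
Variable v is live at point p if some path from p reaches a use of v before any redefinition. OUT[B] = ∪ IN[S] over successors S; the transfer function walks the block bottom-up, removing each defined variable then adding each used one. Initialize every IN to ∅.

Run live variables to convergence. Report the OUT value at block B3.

Converged values:
  B0:  IN={a, b, c, e}  OUT={b, c, e}
  B1:  IN={b}  OUT={b, c}
  B2:  IN={b, c}  OUT={b, c, e}
  B3:  IN={b, c, e}  OUT={b, c}
  B4:  IN={c}  OUT={}

Merge at B3: OUT[B3] = IN[B2] ⊔ IN[B4] = {b, c}

Answer: {b, c}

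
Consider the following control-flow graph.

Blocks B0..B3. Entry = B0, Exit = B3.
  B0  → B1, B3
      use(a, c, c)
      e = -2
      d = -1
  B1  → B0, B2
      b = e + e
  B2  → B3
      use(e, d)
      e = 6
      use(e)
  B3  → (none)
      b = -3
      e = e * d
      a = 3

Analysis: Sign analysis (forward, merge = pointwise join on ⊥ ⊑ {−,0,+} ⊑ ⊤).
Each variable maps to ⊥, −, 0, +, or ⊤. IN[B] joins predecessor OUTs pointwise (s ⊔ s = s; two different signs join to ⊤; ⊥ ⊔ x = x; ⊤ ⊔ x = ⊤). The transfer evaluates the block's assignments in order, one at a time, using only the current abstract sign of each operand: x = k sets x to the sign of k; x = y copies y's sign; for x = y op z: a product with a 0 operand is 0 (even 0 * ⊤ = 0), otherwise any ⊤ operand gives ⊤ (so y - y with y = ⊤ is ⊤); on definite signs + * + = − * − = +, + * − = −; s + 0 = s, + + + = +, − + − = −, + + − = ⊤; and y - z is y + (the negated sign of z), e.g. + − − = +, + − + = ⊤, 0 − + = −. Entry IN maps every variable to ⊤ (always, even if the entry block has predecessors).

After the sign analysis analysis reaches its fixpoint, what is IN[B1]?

Fixpoint table:
  B0:  IN=(all ⊤)  OUT={d:-, e:-; rest ⊤}
  B1:  IN={d:-, e:-; rest ⊤}  OUT={b:-, d:-, e:-; rest ⊤}
  B2:  IN={b:-, d:-, e:-; rest ⊤}  OUT={b:-, d:-, e:+; rest ⊤}
  B3:  IN={d:-; rest ⊤}  OUT={a:+, b:-, d:-; rest ⊤}

Merge at B1: IN[B1] = OUT[B0] = {a: ⊤, b: ⊤, c: ⊤, d: -, e: -, f: ⊤}

Answer: {a: ⊤, b: ⊤, c: ⊤, d: -, e: -, f: ⊤}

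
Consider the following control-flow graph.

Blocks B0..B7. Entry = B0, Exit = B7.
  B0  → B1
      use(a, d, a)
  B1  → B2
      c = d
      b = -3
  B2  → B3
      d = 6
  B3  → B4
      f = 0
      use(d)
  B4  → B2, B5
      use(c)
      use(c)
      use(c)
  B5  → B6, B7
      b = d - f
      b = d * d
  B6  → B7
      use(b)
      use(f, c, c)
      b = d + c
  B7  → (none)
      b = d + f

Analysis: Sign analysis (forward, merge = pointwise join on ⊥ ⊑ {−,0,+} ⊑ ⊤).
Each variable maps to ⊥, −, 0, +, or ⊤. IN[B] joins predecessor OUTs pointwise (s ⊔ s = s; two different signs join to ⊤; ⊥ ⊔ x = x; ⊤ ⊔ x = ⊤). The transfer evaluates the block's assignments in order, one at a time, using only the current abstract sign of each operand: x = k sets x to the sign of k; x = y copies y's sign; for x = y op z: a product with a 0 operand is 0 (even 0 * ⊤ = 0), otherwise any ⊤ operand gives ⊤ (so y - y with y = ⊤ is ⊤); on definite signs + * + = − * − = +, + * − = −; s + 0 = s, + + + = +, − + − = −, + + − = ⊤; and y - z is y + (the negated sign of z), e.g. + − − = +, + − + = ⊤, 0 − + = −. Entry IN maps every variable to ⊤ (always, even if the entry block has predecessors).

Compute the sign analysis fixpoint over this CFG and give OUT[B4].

Answer: {a: ⊤, b: -, c: ⊤, d: +, e: ⊤, f: 0}

Working:
Per-block solution:
  B0: | IN=(all ⊤) | OUT=(all ⊤)
  B1: | IN=(all ⊤) | OUT={b:-; rest ⊤}
  B2: | IN={b:-; rest ⊤} | OUT={b:-, d:+; rest ⊤}
  B3: | IN={b:-, d:+; rest ⊤} | OUT={b:-, d:+, f:0; rest ⊤}
  B4: | IN={b:-, d:+, f:0; rest ⊤} | OUT={b:-, d:+, f:0; rest ⊤}
  B5: | IN={b:-, d:+, f:0; rest ⊤} | OUT={b:+, d:+, f:0; rest ⊤}
  B6: | IN={b:+, d:+, f:0; rest ⊤} | OUT={d:+, f:0; rest ⊤}
  B7: | IN={d:+, f:0; rest ⊤} | OUT={b:+, d:+, f:0; rest ⊤}

Merge at B4: IN[B4] = OUT[B3] = {a: ⊤, b: -, c: ⊤, d: +, e: ⊤, f: 0}
Applying B4's transfer function to that IN value gives OUT[B4] (row B4 above).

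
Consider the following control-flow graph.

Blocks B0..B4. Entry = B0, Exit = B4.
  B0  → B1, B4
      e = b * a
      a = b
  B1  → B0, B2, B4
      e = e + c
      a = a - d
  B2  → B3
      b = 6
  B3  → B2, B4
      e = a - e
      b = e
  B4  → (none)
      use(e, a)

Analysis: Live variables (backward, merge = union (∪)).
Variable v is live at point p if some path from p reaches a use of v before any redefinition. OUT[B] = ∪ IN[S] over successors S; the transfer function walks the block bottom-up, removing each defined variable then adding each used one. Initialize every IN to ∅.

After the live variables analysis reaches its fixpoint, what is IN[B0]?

Answer: {a, b, c, d}

Working:
Converged values:
  B0: | IN={a, b, c, d} | OUT={a, b, c, d, e}
  B1: | IN={a, b, c, d, e} | OUT={a, b, c, d, e}
  B2: | IN={a, e} | OUT={a, e}
  B3: | IN={a, e} | OUT={a, e}
  B4: | IN={a, e} | OUT={}

Merge at B0: OUT[B0] = IN[B1] ⊔ IN[B4] = {a, b, c, d, e}
Applying B0's transfer function to that OUT value gives IN[B0] (row B0 above).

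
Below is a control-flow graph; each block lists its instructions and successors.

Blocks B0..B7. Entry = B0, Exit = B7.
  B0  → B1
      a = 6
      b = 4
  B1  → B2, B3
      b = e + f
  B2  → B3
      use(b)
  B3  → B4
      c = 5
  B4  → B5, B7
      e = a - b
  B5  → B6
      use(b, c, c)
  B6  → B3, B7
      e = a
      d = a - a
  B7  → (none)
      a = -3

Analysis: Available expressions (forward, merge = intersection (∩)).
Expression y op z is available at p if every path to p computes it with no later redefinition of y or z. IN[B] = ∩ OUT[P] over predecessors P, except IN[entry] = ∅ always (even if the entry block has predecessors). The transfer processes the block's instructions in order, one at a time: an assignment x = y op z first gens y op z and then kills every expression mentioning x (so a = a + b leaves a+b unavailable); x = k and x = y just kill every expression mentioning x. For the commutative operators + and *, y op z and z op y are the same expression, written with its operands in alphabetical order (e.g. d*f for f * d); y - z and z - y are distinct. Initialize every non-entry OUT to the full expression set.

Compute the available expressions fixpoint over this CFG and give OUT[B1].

Answer: {e+f}

Trace:
Fixpoint table:
  B0: | IN={} | OUT={}
  B1: | IN={} | OUT={e+f}
  B2: | IN={e+f} | OUT={e+f}
  B3: | IN={} | OUT={}
  B4: | IN={} | OUT={a-b}
  B5: | IN={a-b} | OUT={a-b}
  B6: | IN={a-b} | OUT={a-a, a-b}
  B7: | IN={a-b} | OUT={}

Merge at B1: IN[B1] = OUT[B0] = {}
Applying B1's transfer function to that IN value gives OUT[B1] (row B1 above).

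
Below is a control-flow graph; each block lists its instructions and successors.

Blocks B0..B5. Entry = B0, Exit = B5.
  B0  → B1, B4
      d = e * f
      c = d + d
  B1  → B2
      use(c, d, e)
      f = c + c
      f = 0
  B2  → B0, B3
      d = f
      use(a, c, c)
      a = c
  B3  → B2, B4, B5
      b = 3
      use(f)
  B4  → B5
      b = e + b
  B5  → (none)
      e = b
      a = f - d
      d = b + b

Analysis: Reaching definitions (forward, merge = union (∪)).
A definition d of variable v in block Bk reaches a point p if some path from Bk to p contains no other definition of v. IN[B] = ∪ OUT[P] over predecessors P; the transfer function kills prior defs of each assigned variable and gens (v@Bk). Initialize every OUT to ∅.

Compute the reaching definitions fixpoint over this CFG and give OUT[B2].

Answer: {a@B2, b@B3, c@B0, d@B2, f@B1}

Trace:
Per-block solution:
  B0: | IN={a@B2, b@B3, c@B0, d@B2, f@B1} | OUT={a@B2, b@B3, c@B0, d@B0, f@B1}
  B1: | IN={a@B2, b@B3, c@B0, d@B0, f@B1} | OUT={a@B2, b@B3, c@B0, d@B0, f@B1}
  B2: | IN={a@B2, b@B3, c@B0, d@B0, d@B2, f@B1} | OUT={a@B2, b@B3, c@B0, d@B2, f@B1}
  B3: | IN={a@B2, b@B3, c@B0, d@B2, f@B1} | OUT={a@B2, b@B3, c@B0, d@B2, f@B1}
  B4: | IN={a@B2, b@B3, c@B0, d@B0, d@B2, f@B1} | OUT={a@B2, b@B4, c@B0, d@B0, d@B2, f@B1}
  B5: | IN={a@B2, b@B3, b@B4, c@B0, d@B0, d@B2, f@B1} | OUT={a@B5, b@B3, b@B4, c@B0, d@B5, e@B5, f@B1}

Merge at B2: IN[B2] = OUT[B1] ⊔ OUT[B3] = {a@B2, b@B3, c@B0, d@B0, d@B2, f@B1}
Applying B2's transfer function to that IN value gives OUT[B2] (row B2 above).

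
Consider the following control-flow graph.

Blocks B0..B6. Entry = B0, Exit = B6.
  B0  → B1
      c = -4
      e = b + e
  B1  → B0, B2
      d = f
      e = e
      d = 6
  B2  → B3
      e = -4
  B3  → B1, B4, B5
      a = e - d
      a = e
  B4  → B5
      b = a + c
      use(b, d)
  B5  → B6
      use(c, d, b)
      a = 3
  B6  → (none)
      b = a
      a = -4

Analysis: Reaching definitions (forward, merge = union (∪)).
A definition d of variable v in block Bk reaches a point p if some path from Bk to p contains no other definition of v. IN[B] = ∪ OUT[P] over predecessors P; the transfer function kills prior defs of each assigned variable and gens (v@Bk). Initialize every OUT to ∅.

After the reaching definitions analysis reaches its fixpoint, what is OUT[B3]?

Answer: {a@B3, c@B0, d@B1, e@B2}

Working:
Fixpoint table:
  B0:  IN={a@B3, c@B0, d@B1, e@B1}  OUT={a@B3, c@B0, d@B1, e@B0}
  B1:  IN={a@B3, c@B0, d@B1, e@B0, e@B2}  OUT={a@B3, c@B0, d@B1, e@B1}
  B2:  IN={a@B3, c@B0, d@B1, e@B1}  OUT={a@B3, c@B0, d@B1, e@B2}
  B3:  IN={a@B3, c@B0, d@B1, e@B2}  OUT={a@B3, c@B0, d@B1, e@B2}
  B4:  IN={a@B3, c@B0, d@B1, e@B2}  OUT={a@B3, b@B4, c@B0, d@B1, e@B2}
  B5:  IN={a@B3, b@B4, c@B0, d@B1, e@B2}  OUT={a@B5, b@B4, c@B0, d@B1, e@B2}
  B6:  IN={a@B5, b@B4, c@B0, d@B1, e@B2}  OUT={a@B6, b@B6, c@B0, d@B1, e@B2}

Merge at B3: IN[B3] = OUT[B2] = {a@B3, c@B0, d@B1, e@B2}
Applying B3's transfer function to that IN value gives OUT[B3] (row B3 above).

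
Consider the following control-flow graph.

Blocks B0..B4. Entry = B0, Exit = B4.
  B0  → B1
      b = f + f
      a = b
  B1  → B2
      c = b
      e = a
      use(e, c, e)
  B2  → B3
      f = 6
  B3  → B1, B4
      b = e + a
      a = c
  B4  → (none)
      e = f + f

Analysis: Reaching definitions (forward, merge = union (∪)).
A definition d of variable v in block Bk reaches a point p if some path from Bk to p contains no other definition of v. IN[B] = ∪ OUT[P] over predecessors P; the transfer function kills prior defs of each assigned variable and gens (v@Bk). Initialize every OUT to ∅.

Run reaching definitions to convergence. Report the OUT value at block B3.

Converged values:
  B0:  IN={}  OUT={a@B0, b@B0}
  B1:  IN={a@B0, a@B3, b@B0, b@B3, c@B1, e@B1, f@B2}  OUT={a@B0, a@B3, b@B0, b@B3, c@B1, e@B1, f@B2}
  B2:  IN={a@B0, a@B3, b@B0, b@B3, c@B1, e@B1, f@B2}  OUT={a@B0, a@B3, b@B0, b@B3, c@B1, e@B1, f@B2}
  B3:  IN={a@B0, a@B3, b@B0, b@B3, c@B1, e@B1, f@B2}  OUT={a@B3, b@B3, c@B1, e@B1, f@B2}
  B4:  IN={a@B3, b@B3, c@B1, e@B1, f@B2}  OUT={a@B3, b@B3, c@B1, e@B4, f@B2}

Merge at B3: IN[B3] = OUT[B2] = {a@B0, a@B3, b@B0, b@B3, c@B1, e@B1, f@B2}
Applying B3's transfer function to that IN value gives OUT[B3] (row B3 above).

Answer: {a@B3, b@B3, c@B1, e@B1, f@B2}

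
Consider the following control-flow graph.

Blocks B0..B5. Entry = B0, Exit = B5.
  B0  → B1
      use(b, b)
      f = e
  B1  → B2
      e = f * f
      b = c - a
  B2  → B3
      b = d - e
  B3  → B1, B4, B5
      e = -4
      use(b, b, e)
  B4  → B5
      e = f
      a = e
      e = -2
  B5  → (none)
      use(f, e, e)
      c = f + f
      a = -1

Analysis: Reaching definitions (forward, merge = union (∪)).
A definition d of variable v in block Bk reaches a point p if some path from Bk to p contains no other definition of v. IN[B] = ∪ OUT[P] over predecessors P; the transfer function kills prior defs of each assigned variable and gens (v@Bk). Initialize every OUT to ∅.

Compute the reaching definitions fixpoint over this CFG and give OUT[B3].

Converged values:
  B0: | IN={} | OUT={f@B0}
  B1: | IN={b@B2, e@B3, f@B0} | OUT={b@B1, e@B1, f@B0}
  B2: | IN={b@B1, e@B1, f@B0} | OUT={b@B2, e@B1, f@B0}
  B3: | IN={b@B2, e@B1, f@B0} | OUT={b@B2, e@B3, f@B0}
  B4: | IN={b@B2, e@B3, f@B0} | OUT={a@B4, b@B2, e@B4, f@B0}
  B5: | IN={a@B4, b@B2, e@B3, e@B4, f@B0} | OUT={a@B5, b@B2, c@B5, e@B3, e@B4, f@B0}

Merge at B3: IN[B3] = OUT[B2] = {b@B2, e@B1, f@B0}
Applying B3's transfer function to that IN value gives OUT[B3] (row B3 above).

Answer: {b@B2, e@B3, f@B0}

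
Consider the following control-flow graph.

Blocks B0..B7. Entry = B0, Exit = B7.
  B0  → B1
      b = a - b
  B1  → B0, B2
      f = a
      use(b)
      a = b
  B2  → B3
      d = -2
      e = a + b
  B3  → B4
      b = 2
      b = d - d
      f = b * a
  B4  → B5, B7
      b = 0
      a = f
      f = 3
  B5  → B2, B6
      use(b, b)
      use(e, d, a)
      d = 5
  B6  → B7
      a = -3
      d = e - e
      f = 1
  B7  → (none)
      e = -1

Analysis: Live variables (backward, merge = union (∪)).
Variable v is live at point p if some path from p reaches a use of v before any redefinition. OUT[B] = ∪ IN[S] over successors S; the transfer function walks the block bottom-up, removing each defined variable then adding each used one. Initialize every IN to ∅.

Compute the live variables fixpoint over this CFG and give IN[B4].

Converged values:
  B0:  IN={a, b}  OUT={a, b}
  B1:  IN={a, b}  OUT={a, b}
  B2:  IN={a, b}  OUT={a, d, e}
  B3:  IN={a, d, e}  OUT={d, e, f}
  B4:  IN={d, e, f}  OUT={a, b, d, e}
  B5:  IN={a, b, d, e}  OUT={a, b, e}
  B6:  IN={e}  OUT={}
  B7:  IN={}  OUT={}

Merge at B4: OUT[B4] = IN[B5] ⊔ IN[B7] = {a, b, d, e}
Applying B4's transfer function to that OUT value gives IN[B4] (row B4 above).

Answer: {d, e, f}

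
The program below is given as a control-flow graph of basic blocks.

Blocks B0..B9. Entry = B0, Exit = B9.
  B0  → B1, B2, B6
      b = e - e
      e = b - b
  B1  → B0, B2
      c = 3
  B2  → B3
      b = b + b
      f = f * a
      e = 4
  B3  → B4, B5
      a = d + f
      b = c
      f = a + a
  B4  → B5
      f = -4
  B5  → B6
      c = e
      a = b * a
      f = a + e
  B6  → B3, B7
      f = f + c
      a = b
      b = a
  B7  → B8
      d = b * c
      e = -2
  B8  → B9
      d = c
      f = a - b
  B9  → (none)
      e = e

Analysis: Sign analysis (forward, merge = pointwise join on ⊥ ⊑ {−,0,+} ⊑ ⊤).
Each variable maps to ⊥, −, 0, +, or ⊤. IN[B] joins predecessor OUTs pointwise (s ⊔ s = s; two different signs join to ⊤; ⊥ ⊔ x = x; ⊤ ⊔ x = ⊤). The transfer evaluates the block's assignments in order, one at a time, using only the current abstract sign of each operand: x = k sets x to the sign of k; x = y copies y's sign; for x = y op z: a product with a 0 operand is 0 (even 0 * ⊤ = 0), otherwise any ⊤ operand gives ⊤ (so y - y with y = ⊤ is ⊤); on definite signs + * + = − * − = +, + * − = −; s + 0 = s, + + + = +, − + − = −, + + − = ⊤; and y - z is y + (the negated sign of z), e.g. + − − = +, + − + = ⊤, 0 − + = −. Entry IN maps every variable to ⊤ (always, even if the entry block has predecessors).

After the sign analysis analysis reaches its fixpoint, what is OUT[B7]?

Converged values:
  B0: | IN=(all ⊤) | OUT=(all ⊤)
  B1: | IN=(all ⊤) | OUT={c:+; rest ⊤}
  B2: | IN=(all ⊤) | OUT={e:+; rest ⊤}
  B3: | IN=(all ⊤) | OUT=(all ⊤)
  B4: | IN=(all ⊤) | OUT={f:-; rest ⊤}
  B5: | IN=(all ⊤) | OUT=(all ⊤)
  B6: | IN=(all ⊤) | OUT=(all ⊤)
  B7: | IN=(all ⊤) | OUT={e:-; rest ⊤}
  B8: | IN={e:-; rest ⊤} | OUT={e:-; rest ⊤}
  B9: | IN={e:-; rest ⊤} | OUT={e:-; rest ⊤}

Merge at B7: IN[B7] = OUT[B6] = {a: ⊤, b: ⊤, c: ⊤, d: ⊤, e: ⊤, f: ⊤}
Applying B7's transfer function to that IN value gives OUT[B7] (row B7 above).

Answer: {a: ⊤, b: ⊤, c: ⊤, d: ⊤, e: -, f: ⊤}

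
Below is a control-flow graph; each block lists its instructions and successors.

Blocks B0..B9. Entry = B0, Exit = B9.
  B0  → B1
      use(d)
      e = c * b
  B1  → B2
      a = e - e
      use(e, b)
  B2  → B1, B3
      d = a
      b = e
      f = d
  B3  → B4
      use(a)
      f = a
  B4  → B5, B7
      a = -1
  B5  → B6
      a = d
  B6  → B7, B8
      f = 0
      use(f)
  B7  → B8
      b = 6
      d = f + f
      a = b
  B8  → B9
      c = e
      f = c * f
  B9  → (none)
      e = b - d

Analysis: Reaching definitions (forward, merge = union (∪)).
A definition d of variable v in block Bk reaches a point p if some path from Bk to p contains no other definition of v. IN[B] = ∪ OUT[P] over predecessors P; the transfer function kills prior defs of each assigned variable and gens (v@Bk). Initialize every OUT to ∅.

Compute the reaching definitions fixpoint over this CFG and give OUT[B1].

Per-block solution:
  B0:   IN={}   OUT={e@B0}
  B1:   IN={a@B1, b@B2, d@B2, e@B0, f@B2}   OUT={a@B1, b@B2, d@B2, e@B0, f@B2}
  B2:   IN={a@B1, b@B2, d@B2, e@B0, f@B2}   OUT={a@B1, b@B2, d@B2, e@B0, f@B2}
  B3:   IN={a@B1, b@B2, d@B2, e@B0, f@B2}   OUT={a@B1, b@B2, d@B2, e@B0, f@B3}
  B4:   IN={a@B1, b@B2, d@B2, e@B0, f@B3}   OUT={a@B4, b@B2, d@B2, e@B0, f@B3}
  B5:   IN={a@B4, b@B2, d@B2, e@B0, f@B3}   OUT={a@B5, b@B2, d@B2, e@B0, f@B3}
  B6:   IN={a@B5, b@B2, d@B2, e@B0, f@B3}   OUT={a@B5, b@B2, d@B2, e@B0, f@B6}
  B7:   IN={a@B4, a@B5, b@B2, d@B2, e@B0, f@B3, f@B6}   OUT={a@B7, b@B7, d@B7, e@B0, f@B3, f@B6}
  B8:   IN={a@B5, a@B7, b@B2, b@B7, d@B2, d@B7, e@B0, f@B3, f@B6}   OUT={a@B5, a@B7, b@B2, b@B7, c@B8, d@B2, d@B7, e@B0, f@B8}
  B9:   IN={a@B5, a@B7, b@B2, b@B7, c@B8, d@B2, d@B7, e@B0, f@B8}   OUT={a@B5, a@B7, b@B2, b@B7, c@B8, d@B2, d@B7, e@B9, f@B8}

Merge at B1: IN[B1] = OUT[B0] ⊔ OUT[B2] = {a@B1, b@B2, d@B2, e@B0, f@B2}
Applying B1's transfer function to that IN value gives OUT[B1] (row B1 above).

Answer: {a@B1, b@B2, d@B2, e@B0, f@B2}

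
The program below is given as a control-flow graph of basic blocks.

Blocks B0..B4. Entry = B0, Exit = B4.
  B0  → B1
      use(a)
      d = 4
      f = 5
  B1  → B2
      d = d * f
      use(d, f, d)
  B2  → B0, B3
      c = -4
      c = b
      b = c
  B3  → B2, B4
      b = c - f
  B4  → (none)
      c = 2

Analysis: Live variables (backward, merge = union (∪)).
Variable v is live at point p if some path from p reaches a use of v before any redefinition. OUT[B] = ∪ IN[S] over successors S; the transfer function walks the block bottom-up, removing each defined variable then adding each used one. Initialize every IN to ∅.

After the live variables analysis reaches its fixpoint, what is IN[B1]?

Answer: {a, b, d, f}

Trace:
Per-block solution:
  B0: | IN={a, b} | OUT={a, b, d, f}
  B1: | IN={a, b, d, f} | OUT={a, b, f}
  B2: | IN={a, b, f} | OUT={a, b, c, f}
  B3: | IN={a, c, f} | OUT={a, b, f}
  B4: | IN={} | OUT={}

Merge at B1: OUT[B1] = IN[B2] = {a, b, f}
Applying B1's transfer function to that OUT value gives IN[B1] (row B1 above).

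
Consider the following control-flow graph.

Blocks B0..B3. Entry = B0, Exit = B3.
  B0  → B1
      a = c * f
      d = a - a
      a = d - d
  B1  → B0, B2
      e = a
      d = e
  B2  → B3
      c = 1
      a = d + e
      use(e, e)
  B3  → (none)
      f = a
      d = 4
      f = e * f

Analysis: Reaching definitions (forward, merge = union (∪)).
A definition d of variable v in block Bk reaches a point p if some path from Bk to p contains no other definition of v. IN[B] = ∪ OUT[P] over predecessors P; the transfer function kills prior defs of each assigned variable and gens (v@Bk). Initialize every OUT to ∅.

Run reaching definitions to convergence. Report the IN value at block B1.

Answer: {a@B0, d@B0, e@B1}

Working:
Per-block solution:
  B0:   IN={a@B0, d@B1, e@B1}   OUT={a@B0, d@B0, e@B1}
  B1:   IN={a@B0, d@B0, e@B1}   OUT={a@B0, d@B1, e@B1}
  B2:   IN={a@B0, d@B1, e@B1}   OUT={a@B2, c@B2, d@B1, e@B1}
  B3:   IN={a@B2, c@B2, d@B1, e@B1}   OUT={a@B2, c@B2, d@B3, e@B1, f@B3}

Merge at B1: IN[B1] = OUT[B0] = {a@B0, d@B0, e@B1}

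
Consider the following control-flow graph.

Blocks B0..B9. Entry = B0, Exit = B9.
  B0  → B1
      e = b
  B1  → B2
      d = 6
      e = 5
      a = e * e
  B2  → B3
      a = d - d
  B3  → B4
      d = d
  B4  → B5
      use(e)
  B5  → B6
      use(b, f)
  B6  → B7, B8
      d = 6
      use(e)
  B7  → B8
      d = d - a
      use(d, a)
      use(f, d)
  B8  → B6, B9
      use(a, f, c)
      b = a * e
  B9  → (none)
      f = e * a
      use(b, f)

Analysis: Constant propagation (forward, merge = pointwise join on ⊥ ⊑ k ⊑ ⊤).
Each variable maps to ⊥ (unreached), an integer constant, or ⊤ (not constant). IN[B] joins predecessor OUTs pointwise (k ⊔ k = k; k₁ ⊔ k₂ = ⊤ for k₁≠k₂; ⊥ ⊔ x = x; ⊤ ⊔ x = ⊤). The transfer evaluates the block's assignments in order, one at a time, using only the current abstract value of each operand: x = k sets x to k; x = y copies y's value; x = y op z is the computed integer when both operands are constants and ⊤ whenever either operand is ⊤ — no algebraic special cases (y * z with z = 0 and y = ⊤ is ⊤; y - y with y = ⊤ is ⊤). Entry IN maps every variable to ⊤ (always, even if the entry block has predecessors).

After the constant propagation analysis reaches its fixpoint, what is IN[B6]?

Per-block solution:
  B0:   IN=(all ⊤)   OUT=(all ⊤)
  B1:   IN=(all ⊤)   OUT={a:25, d:6, e:5; rest ⊤}
  B2:   IN={a:25, d:6, e:5; rest ⊤}   OUT={a:0, d:6, e:5; rest ⊤}
  B3:   IN={a:0, d:6, e:5; rest ⊤}   OUT={a:0, d:6, e:5; rest ⊤}
  B4:   IN={a:0, d:6, e:5; rest ⊤}   OUT={a:0, d:6, e:5; rest ⊤}
  B5:   IN={a:0, d:6, e:5; rest ⊤}   OUT={a:0, d:6, e:5; rest ⊤}
  B6:   IN={a:0, d:6, e:5; rest ⊤}   OUT={a:0, d:6, e:5; rest ⊤}
  B7:   IN={a:0, d:6, e:5; rest ⊤}   OUT={a:0, d:6, e:5; rest ⊤}
  B8:   IN={a:0, d:6, e:5; rest ⊤}   OUT={a:0, b:0, d:6, e:5; rest ⊤}
  B9:   IN={a:0, b:0, d:6, e:5; rest ⊤}   OUT={a:0, b:0, d:6, e:5, f:0; rest ⊤}

Merge at B6: IN[B6] = OUT[B5] ⊔ OUT[B8] = {a: 0, b: ⊤, c: ⊤, d: 6, e: 5, f: ⊤}

Answer: {a: 0, b: ⊤, c: ⊤, d: 6, e: 5, f: ⊤}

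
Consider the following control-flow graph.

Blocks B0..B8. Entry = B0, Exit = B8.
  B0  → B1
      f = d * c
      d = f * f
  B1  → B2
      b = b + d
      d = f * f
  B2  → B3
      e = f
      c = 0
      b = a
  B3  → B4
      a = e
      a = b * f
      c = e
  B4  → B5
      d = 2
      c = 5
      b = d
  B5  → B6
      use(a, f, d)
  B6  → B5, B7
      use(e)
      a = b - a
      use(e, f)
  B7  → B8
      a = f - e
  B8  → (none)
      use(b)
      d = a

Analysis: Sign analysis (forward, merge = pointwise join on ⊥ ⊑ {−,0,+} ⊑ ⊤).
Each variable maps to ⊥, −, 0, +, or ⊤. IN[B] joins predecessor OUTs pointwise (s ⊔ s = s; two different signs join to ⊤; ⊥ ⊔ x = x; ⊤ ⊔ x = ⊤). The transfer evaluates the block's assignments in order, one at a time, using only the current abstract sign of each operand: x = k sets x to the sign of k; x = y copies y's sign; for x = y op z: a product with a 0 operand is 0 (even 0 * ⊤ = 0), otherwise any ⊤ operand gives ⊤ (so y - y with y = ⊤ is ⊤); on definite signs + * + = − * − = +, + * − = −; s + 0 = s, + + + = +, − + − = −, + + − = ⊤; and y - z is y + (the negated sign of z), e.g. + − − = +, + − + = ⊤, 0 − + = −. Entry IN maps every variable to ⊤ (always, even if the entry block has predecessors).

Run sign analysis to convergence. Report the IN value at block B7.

Fixpoint table:
  B0: | IN=(all ⊤) | OUT=(all ⊤)
  B1: | IN=(all ⊤) | OUT=(all ⊤)
  B2: | IN=(all ⊤) | OUT={c:0; rest ⊤}
  B3: | IN={c:0; rest ⊤} | OUT=(all ⊤)
  B4: | IN=(all ⊤) | OUT={b:+, c:+, d:+; rest ⊤}
  B5: | IN={b:+, c:+, d:+; rest ⊤} | OUT={b:+, c:+, d:+; rest ⊤}
  B6: | IN={b:+, c:+, d:+; rest ⊤} | OUT={b:+, c:+, d:+; rest ⊤}
  B7: | IN={b:+, c:+, d:+; rest ⊤} | OUT={b:+, c:+, d:+; rest ⊤}
  B8: | IN={b:+, c:+, d:+; rest ⊤} | OUT={b:+, c:+; rest ⊤}

Merge at B7: IN[B7] = OUT[B6] = {a: ⊤, b: +, c: +, d: +, e: ⊤, f: ⊤}

Answer: {a: ⊤, b: +, c: +, d: +, e: ⊤, f: ⊤}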